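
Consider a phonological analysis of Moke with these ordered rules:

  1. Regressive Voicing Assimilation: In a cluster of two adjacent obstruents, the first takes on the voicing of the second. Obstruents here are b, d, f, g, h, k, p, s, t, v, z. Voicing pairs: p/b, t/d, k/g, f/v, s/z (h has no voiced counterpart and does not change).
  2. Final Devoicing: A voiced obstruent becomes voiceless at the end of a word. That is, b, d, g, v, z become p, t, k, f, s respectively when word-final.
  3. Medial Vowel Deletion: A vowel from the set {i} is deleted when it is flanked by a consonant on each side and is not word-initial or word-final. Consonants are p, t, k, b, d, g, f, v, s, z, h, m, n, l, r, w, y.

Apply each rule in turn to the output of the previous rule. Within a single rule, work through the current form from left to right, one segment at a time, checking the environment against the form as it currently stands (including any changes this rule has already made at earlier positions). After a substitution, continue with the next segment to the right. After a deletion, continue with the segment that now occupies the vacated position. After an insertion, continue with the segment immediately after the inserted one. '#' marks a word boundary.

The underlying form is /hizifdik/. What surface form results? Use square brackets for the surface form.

[hzvdk]

1 Regressive Voicing Assimilation: [hizifdik] → [hizivdik]
2 Final Devoicing: no change — [hizivdik]
3 Medial Vowel Deletion: [hizivdik] → [hzvdk]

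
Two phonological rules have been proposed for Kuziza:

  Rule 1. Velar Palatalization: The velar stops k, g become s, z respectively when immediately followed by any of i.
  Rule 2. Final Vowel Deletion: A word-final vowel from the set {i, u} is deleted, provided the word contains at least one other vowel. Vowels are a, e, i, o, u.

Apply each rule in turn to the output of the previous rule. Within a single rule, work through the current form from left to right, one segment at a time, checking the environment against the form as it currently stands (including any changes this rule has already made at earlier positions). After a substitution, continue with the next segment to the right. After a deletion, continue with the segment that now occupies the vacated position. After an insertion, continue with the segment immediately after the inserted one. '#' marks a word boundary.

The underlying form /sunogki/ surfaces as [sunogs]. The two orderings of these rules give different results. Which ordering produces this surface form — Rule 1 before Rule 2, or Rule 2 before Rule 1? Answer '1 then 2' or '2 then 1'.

1 then 2

Order 1 then 2:
  1 Velar Palatalization: [sunogki] → [sunogsi]
  2 Final Vowel Deletion: [sunogsi] → [sunogs]
  result: [sunogs]
Order 2 then 1:
  2 Final Vowel Deletion: [sunogki] → [sunogk]
  1 Velar Palatalization: no change — [sunogk]
  result: [sunogk]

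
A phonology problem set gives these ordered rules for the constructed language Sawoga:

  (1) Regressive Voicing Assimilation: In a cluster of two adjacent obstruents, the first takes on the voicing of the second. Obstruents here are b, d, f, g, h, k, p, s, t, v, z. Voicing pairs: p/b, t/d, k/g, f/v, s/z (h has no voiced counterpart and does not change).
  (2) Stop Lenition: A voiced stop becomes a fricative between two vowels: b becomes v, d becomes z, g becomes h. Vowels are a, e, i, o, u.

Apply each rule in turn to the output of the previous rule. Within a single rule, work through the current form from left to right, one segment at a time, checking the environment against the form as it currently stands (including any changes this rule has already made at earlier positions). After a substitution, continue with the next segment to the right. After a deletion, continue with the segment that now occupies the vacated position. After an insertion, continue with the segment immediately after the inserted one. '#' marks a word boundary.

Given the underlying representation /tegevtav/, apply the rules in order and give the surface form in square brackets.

[teheftav]

(1) Regressive Voicing Assimilation: [tegevtav] → [tegeftav]
(2) Stop Lenition: [tegeftav] → [teheftav]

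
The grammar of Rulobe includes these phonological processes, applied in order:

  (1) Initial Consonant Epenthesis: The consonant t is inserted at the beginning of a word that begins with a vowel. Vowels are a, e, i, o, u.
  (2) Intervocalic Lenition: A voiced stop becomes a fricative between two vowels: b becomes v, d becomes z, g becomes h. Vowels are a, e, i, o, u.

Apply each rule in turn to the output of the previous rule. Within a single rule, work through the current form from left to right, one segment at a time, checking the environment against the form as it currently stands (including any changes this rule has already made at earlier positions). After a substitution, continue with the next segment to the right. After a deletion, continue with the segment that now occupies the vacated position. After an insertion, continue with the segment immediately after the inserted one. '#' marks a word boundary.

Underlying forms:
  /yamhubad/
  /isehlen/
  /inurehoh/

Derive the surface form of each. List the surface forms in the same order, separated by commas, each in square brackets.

[yamhuvad], [tisehlen], [tinurehoh]

/yamhubad/:
  (1) Initial Consonant Epenthesis: no change — [yamhubad]
  (2) Intervocalic Lenition: [yamhubad] → [yamhuvad]
/isehlen/:
  (1) Initial Consonant Epenthesis: [isehlen] → [tisehlen]
  (2) Intervocalic Lenition: no change — [tisehlen]
/inurehoh/:
  (1) Initial Consonant Epenthesis: [inurehoh] → [tinurehoh]
  (2) Intervocalic Lenition: no change — [tinurehoh]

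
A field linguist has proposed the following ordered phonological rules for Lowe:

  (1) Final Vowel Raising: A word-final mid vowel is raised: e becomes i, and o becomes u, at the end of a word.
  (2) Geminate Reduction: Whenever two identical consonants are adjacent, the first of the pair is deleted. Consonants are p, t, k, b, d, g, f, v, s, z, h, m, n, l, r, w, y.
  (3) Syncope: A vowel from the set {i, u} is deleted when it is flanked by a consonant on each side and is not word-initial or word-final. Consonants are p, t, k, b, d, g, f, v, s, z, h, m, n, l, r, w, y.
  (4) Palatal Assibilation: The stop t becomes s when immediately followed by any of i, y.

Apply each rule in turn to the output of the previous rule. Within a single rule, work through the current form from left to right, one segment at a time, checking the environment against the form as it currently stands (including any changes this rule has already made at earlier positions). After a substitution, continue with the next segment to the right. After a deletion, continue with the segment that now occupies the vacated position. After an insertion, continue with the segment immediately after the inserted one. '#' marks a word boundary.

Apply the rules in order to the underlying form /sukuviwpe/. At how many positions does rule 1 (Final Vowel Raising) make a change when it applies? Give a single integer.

(1) Final Vowel Raising: [sukuviwpe] → [sukuviwpi]
(2) Geminate Reduction: no change — [sukuviwpi]
(3) Syncope: [sukuviwpi] → [skvwpi]
(4) Palatal Assibilation: no change — [skvwpi]
Rule 1 changed 1 position(s).

1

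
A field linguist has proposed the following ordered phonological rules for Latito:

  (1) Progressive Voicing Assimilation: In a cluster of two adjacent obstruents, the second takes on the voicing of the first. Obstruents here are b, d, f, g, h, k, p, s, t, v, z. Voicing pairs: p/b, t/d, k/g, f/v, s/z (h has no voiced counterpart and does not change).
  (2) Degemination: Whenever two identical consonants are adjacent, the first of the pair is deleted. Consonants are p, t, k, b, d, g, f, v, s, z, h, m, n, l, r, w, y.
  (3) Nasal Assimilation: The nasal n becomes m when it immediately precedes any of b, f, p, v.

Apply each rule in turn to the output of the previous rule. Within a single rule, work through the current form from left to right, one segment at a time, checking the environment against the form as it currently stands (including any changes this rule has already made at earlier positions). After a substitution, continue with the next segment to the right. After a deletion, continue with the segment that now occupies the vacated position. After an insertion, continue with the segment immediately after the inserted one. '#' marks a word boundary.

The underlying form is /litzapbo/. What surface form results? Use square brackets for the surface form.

[litsapo]

(1) Progressive Voicing Assimilation: [litzapbo] → [litsappo]
(2) Degemination: [litsappo] → [litsapo]
(3) Nasal Assimilation: no change — [litsapo]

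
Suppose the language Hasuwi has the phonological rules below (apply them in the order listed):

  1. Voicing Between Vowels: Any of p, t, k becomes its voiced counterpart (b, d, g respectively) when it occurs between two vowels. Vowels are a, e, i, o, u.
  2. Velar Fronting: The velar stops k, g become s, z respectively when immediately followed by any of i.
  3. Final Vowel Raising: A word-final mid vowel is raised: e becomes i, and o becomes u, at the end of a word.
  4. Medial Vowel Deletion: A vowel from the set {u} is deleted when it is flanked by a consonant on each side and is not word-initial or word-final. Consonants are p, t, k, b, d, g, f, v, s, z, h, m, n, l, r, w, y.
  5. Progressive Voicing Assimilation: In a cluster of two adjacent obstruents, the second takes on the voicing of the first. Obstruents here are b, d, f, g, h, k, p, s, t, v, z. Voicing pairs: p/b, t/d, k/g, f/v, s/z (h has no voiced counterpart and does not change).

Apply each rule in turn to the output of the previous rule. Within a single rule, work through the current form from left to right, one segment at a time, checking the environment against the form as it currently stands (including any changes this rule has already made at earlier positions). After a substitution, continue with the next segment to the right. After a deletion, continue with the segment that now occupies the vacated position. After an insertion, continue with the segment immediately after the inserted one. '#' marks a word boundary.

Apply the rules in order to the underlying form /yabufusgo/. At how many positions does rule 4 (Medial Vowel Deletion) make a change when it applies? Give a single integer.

2

1 Voicing Between Vowels: no change — [yabufusgo]
2 Velar Fronting: no change — [yabufusgo]
3 Final Vowel Raising: [yabufusgo] → [yabufusgu]
4 Medial Vowel Deletion: [yabufusgu] → [yabfsgu]
5 Progressive Voicing Assimilation: [yabfsgu] → [yabvzgu]
Rule 4 changed 2 position(s).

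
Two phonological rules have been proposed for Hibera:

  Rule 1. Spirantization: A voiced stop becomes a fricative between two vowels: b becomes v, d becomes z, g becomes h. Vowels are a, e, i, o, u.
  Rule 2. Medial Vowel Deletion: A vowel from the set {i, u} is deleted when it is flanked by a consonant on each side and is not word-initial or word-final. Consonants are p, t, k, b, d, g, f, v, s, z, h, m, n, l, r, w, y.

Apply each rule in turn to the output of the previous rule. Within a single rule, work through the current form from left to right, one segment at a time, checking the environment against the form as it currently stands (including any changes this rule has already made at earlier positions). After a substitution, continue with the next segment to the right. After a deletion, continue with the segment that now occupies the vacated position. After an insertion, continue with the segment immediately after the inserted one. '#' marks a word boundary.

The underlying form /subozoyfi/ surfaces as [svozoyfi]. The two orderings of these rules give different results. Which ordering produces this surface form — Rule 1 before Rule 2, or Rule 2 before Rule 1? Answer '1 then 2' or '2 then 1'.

Order 1 then 2:
  1 Spirantization: [subozoyfi] → [suvozoyfi]
  2 Medial Vowel Deletion: [suvozoyfi] → [svozoyfi]
  result: [svozoyfi]
Order 2 then 1:
  2 Medial Vowel Deletion: [subozoyfi] → [sbozoyfi]
  1 Spirantization: no change — [sbozoyfi]
  result: [sbozoyfi]

1 then 2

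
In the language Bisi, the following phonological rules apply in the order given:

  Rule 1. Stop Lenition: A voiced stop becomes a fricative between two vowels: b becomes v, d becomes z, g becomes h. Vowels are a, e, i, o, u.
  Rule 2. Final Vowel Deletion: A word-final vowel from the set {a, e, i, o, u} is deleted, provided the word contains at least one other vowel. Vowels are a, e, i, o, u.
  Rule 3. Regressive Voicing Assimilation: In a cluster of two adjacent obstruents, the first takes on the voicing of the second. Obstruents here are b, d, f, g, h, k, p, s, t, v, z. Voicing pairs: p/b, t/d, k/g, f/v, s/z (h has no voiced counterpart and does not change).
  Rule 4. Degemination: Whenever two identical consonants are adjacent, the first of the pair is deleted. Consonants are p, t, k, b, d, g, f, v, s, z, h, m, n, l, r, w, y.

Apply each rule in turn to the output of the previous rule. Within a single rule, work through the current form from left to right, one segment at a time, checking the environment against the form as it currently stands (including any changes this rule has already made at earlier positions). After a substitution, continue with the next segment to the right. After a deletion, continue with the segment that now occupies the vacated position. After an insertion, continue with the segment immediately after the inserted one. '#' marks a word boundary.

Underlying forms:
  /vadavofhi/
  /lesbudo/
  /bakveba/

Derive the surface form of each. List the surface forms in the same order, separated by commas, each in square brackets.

[vazavofh], [lezbuz], [bagvev]

/vadavofhi/:
  Rule 1 Stop Lenition: [vadavofhi] → [vazavofhi]
  Rule 2 Final Vowel Deletion: [vazavofhi] → [vazavofh]
  Rule 3 Regressive Voicing Assimilation: no change — [vazavofh]
  Rule 4 Degemination: no change — [vazavofh]
/lesbudo/:
  Rule 1 Stop Lenition: [lesbudo] → [lesbuzo]
  Rule 2 Final Vowel Deletion: [lesbuzo] → [lesbuz]
  Rule 3 Regressive Voicing Assimilation: [lesbuz] → [lezbuz]
  Rule 4 Degemination: no change — [lezbuz]
/bakveba/:
  Rule 1 Stop Lenition: [bakveba] → [bakveva]
  Rule 2 Final Vowel Deletion: [bakveva] → [bakvev]
  Rule 3 Regressive Voicing Assimilation: [bakvev] → [bagvev]
  Rule 4 Degemination: no change — [bagvev]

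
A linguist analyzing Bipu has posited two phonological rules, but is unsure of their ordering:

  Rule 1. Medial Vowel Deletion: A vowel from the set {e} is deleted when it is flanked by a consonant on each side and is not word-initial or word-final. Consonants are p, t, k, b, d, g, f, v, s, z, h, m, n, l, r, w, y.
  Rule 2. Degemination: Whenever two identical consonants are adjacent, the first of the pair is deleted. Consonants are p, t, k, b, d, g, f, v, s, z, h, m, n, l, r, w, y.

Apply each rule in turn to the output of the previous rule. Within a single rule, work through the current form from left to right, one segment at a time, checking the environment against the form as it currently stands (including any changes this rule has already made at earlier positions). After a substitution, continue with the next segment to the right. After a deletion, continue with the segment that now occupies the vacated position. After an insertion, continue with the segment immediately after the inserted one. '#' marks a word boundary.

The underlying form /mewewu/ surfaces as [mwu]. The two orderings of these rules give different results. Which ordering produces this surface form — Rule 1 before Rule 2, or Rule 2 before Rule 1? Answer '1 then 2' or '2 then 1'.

1 then 2

Order 1 then 2:
  1 Medial Vowel Deletion: [mewewu] → [mwwu]
  2 Degemination: [mwwu] → [mwu]
  result: [mwu]
Order 2 then 1:
  2 Degemination: no change — [mewewu]
  1 Medial Vowel Deletion: [mewewu] → [mwwu]
  result: [mwwu]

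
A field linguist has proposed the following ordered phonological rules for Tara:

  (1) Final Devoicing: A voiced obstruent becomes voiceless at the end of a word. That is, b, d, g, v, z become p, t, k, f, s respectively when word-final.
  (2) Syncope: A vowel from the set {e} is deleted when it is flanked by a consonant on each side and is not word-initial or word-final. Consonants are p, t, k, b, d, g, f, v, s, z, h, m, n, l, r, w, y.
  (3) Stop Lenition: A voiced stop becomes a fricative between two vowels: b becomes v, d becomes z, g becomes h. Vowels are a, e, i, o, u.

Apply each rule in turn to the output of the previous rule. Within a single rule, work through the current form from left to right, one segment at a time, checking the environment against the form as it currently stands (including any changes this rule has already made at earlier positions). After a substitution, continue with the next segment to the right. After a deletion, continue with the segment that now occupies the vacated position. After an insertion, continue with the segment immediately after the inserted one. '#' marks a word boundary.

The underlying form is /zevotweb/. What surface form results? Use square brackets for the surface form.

[zvotwp]

(1) Final Devoicing: [zevotweb] → [zevotwep]
(2) Syncope: [zevotwep] → [zvotwp]
(3) Stop Lenition: no change — [zvotwp]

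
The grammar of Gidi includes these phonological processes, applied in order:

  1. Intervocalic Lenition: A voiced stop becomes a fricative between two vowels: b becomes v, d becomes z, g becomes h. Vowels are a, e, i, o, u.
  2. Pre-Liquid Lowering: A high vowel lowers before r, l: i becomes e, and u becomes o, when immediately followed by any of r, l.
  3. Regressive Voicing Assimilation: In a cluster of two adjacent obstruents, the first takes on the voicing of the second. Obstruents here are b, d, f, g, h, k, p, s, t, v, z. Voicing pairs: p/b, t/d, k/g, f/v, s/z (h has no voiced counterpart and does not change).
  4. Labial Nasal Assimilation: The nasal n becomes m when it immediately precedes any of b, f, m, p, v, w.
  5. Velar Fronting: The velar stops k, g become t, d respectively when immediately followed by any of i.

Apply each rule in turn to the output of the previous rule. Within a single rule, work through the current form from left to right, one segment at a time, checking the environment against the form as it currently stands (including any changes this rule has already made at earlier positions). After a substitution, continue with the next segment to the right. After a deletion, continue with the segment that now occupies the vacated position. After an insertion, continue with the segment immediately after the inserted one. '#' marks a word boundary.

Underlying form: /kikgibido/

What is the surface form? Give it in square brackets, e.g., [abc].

1 Intervocalic Lenition: [kikgibido] → [kikgivizo]
2 Pre-Liquid Lowering: no change — [kikgivizo]
3 Regressive Voicing Assimilation: [kikgivizo] → [kiggivizo]
4 Labial Nasal Assimilation: no change — [kiggivizo]
5 Velar Fronting: [kiggivizo] → [tigdivizo]

[tigdivizo]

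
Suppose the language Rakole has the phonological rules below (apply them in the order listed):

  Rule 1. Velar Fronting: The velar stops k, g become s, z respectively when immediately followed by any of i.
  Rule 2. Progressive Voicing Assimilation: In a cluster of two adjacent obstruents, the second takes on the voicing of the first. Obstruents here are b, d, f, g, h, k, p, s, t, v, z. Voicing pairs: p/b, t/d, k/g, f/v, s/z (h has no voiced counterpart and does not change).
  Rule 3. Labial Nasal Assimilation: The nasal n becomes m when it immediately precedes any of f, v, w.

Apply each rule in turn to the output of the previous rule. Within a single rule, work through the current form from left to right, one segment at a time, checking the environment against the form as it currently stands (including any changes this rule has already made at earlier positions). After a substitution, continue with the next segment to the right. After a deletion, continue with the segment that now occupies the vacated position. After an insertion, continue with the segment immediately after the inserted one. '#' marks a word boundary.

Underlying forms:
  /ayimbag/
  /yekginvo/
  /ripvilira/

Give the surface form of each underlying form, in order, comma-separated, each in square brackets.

[ayimbag], [yeksimvo], [ripfilira]

/ayimbag/:
  Rule 1 Velar Fronting: no change — [ayimbag]
  Rule 2 Progressive Voicing Assimilation: no change — [ayimbag]
  Rule 3 Labial Nasal Assimilation: no change — [ayimbag]
/yekginvo/:
  Rule 1 Velar Fronting: [yekginvo] → [yekzinvo]
  Rule 2 Progressive Voicing Assimilation: [yekzinvo] → [yeksinvo]
  Rule 3 Labial Nasal Assimilation: [yeksinvo] → [yeksimvo]
/ripvilira/:
  Rule 1 Velar Fronting: no change — [ripvilira]
  Rule 2 Progressive Voicing Assimilation: [ripvilira] → [ripfilira]
  Rule 3 Labial Nasal Assimilation: no change — [ripfilira]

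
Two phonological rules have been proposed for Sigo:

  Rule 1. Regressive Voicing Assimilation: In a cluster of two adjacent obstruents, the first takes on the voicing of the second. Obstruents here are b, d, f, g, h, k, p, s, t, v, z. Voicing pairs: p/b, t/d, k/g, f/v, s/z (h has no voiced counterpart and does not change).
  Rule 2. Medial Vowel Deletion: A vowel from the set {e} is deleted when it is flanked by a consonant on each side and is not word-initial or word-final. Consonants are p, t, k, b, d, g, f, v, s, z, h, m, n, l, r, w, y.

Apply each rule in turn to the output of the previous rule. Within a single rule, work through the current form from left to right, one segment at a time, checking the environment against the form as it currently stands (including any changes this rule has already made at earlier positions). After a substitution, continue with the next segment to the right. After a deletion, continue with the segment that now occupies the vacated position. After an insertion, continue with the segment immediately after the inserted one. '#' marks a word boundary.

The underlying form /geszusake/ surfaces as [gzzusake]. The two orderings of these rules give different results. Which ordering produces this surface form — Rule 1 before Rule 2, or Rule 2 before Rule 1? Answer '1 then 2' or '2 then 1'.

Order 1 then 2:
  1 Regressive Voicing Assimilation: [geszusake] → [gezzusake]
  2 Medial Vowel Deletion: [gezzusake] → [gzzusake]
  result: [gzzusake]
Order 2 then 1:
  2 Medial Vowel Deletion: [geszusake] → [gszusake]
  1 Regressive Voicing Assimilation: [gszusake] → [kzzusake]
  result: [kzzusake]

1 then 2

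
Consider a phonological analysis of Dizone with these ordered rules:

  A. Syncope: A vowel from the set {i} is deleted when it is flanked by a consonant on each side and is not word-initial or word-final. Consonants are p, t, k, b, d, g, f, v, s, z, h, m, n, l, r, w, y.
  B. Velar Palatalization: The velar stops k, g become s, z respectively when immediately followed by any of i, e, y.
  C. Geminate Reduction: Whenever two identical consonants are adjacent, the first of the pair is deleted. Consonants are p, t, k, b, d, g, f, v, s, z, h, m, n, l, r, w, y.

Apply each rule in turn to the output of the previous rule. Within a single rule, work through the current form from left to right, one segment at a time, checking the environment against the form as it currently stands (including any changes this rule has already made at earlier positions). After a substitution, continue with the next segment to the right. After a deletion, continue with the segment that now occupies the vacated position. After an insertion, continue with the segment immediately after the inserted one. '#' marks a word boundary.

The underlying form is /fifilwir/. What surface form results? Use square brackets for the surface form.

A Syncope: [fifilwir] → [fflwr]
B Velar Palatalization: no change — [fflwr]
C Geminate Reduction: [fflwr] → [flwr]

[flwr]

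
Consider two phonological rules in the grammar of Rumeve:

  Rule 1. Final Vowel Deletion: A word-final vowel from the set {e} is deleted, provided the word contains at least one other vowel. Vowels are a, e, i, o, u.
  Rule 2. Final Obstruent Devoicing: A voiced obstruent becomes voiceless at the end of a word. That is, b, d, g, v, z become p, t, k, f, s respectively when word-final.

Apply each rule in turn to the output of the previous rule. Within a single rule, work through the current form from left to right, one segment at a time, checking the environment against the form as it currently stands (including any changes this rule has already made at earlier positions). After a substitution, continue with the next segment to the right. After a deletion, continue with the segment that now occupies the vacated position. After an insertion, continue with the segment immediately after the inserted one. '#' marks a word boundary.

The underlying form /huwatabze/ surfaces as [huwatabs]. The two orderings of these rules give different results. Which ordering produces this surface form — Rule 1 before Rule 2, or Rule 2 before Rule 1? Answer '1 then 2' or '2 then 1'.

1 then 2

Order 1 then 2:
  1 Final Vowel Deletion: [huwatabze] → [huwatabz]
  2 Final Obstruent Devoicing: [huwatabz] → [huwatabs]
  result: [huwatabs]
Order 2 then 1:
  2 Final Obstruent Devoicing: no change — [huwatabze]
  1 Final Vowel Deletion: [huwatabze] → [huwatabz]
  result: [huwatabz]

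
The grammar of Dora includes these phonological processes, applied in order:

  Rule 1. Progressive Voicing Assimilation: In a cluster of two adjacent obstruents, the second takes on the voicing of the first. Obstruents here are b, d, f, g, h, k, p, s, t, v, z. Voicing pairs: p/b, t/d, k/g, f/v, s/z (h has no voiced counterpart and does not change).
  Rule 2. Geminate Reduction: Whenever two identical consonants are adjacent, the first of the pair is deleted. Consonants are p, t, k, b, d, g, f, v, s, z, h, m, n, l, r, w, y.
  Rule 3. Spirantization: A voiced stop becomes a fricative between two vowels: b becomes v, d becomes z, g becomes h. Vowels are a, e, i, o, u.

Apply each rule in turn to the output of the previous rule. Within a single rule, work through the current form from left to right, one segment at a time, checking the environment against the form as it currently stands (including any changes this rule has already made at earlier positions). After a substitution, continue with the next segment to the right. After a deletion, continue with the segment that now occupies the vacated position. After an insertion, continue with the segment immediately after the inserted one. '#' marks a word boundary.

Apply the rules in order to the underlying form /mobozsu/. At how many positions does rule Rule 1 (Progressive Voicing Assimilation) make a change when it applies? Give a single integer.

1

Rule 1 Progressive Voicing Assimilation: [mobozsu] → [mobozzu]
Rule 2 Geminate Reduction: [mobozzu] → [mobozu]
Rule 3 Spirantization: [mobozu] → [movozu]
Rule Rule 1 changed 1 position(s).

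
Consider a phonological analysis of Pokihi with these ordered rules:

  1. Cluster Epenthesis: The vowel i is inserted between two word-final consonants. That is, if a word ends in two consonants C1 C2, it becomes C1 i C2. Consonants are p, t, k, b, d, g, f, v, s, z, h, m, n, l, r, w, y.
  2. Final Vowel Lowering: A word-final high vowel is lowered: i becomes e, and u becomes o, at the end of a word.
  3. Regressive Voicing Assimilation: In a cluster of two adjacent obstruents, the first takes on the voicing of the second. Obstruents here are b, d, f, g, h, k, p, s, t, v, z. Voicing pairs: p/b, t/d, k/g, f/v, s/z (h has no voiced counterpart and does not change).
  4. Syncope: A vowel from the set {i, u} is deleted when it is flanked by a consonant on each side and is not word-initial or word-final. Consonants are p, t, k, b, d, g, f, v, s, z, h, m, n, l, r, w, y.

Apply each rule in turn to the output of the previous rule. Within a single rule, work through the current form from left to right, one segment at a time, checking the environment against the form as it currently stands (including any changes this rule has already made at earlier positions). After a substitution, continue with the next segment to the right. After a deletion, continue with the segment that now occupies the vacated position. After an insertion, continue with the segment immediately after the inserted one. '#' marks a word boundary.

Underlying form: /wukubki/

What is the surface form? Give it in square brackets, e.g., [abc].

1 Cluster Epenthesis: no change — [wukubki]
2 Final Vowel Lowering: [wukubki] → [wukubke]
3 Regressive Voicing Assimilation: [wukubke] → [wukupke]
4 Syncope: [wukupke] → [wkpke]

[wkpke]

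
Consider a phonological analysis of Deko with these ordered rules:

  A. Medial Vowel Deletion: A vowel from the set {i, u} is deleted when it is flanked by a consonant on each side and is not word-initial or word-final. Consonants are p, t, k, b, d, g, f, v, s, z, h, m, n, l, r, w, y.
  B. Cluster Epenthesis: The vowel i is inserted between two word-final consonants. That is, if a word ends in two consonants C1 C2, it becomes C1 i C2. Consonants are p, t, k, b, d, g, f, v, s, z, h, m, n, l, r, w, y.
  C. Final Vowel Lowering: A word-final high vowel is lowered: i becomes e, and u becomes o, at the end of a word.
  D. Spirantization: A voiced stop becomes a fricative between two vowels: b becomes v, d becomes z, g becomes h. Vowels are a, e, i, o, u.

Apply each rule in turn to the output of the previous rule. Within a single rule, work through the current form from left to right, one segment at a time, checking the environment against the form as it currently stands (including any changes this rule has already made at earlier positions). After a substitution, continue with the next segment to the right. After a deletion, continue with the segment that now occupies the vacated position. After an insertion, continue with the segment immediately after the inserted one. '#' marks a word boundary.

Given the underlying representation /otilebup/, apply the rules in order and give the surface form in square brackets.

[otlevip]

A Medial Vowel Deletion: [otilebup] → [otlebp]
B Cluster Epenthesis: [otlebp] → [otlebip]
C Final Vowel Lowering: no change — [otlebip]
D Spirantization: [otlebip] → [otlevip]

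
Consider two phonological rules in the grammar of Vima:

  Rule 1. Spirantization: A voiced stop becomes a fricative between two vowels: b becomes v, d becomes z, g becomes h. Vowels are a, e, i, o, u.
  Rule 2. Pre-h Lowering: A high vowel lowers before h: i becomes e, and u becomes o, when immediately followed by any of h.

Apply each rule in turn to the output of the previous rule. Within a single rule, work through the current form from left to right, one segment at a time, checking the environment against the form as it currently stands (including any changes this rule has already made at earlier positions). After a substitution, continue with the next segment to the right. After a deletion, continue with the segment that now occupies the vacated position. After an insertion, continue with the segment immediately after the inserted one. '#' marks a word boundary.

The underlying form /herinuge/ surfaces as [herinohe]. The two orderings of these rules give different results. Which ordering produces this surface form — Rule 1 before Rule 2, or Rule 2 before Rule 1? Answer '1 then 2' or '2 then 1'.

Order 1 then 2:
  1 Spirantization: [herinuge] → [herinuhe]
  2 Pre-h Lowering: [herinuhe] → [herinohe]
  result: [herinohe]
Order 2 then 1:
  2 Pre-h Lowering: no change — [herinuge]
  1 Spirantization: [herinuge] → [herinuhe]
  result: [herinuhe]

1 then 2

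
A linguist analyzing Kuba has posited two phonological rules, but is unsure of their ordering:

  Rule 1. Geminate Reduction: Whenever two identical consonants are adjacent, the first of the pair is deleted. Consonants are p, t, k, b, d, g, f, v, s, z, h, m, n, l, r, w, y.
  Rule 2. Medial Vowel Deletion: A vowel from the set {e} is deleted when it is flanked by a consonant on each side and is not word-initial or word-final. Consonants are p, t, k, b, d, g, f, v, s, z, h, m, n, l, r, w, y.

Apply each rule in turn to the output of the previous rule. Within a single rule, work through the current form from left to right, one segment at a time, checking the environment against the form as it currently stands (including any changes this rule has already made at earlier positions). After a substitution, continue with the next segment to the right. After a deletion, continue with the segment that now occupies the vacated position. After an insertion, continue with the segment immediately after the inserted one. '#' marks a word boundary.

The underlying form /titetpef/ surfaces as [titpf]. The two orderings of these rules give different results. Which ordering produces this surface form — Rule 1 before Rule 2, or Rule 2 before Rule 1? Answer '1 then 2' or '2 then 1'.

2 then 1

Order 1 then 2:
  1 Geminate Reduction: no change — [titetpef]
  2 Medial Vowel Deletion: [titetpef] → [tittpf]
  result: [tittpf]
Order 2 then 1:
  2 Medial Vowel Deletion: [titetpef] → [tittpf]
  1 Geminate Reduction: [tittpf] → [titpf]
  result: [titpf]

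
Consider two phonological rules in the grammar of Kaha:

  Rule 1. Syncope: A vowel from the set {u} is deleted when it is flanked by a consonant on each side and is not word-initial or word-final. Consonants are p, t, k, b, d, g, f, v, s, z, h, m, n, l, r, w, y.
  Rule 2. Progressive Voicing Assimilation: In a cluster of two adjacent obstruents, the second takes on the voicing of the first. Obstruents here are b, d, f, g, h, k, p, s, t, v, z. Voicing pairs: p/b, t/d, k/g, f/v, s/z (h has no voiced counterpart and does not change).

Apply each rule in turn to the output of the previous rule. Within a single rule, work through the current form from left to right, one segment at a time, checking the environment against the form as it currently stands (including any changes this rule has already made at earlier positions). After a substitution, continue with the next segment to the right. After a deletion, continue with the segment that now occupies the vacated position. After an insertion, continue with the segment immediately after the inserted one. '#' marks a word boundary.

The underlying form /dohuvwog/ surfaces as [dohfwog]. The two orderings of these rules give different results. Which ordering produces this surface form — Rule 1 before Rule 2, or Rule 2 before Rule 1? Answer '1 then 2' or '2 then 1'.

Order 1 then 2:
  1 Syncope: [dohuvwog] → [dohvwog]
  2 Progressive Voicing Assimilation: [dohvwog] → [dohfwog]
  result: [dohfwog]
Order 2 then 1:
  2 Progressive Voicing Assimilation: no change — [dohuvwog]
  1 Syncope: [dohuvwog] → [dohvwog]
  result: [dohvwog]

1 then 2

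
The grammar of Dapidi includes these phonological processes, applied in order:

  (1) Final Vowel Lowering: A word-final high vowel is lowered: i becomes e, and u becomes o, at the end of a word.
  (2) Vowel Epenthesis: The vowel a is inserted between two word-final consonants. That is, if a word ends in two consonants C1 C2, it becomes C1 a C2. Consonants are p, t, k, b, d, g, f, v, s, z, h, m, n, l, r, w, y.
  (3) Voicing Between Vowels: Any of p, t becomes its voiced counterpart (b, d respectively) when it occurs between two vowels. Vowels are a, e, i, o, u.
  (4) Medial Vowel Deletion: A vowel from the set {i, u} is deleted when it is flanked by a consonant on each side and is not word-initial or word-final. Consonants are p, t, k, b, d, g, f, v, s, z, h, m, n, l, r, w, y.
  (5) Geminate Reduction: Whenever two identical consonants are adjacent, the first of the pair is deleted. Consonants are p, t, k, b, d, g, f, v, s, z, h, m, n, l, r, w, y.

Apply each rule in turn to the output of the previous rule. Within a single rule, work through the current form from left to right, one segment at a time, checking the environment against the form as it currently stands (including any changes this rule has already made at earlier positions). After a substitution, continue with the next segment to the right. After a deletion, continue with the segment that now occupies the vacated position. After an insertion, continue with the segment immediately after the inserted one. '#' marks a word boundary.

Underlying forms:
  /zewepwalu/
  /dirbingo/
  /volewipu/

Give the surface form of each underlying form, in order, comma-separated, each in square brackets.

[zewepwalo], [drbngo], [volewbo]

/zewepwalu/:
  (1) Final Vowel Lowering: [zewepwalu] → [zewepwalo]
  (2) Vowel Epenthesis: no change — [zewepwalo]
  (3) Voicing Between Vowels: no change — [zewepwalo]
  (4) Medial Vowel Deletion: no change — [zewepwalo]
  (5) Geminate Reduction: no change — [zewepwalo]
/dirbingo/:
  (1) Final Vowel Lowering: no change — [dirbingo]
  (2) Vowel Epenthesis: no change — [dirbingo]
  (3) Voicing Between Vowels: no change — [dirbingo]
  (4) Medial Vowel Deletion: [dirbingo] → [drbngo]
  (5) Geminate Reduction: no change — [drbngo]
/volewipu/:
  (1) Final Vowel Lowering: [volewipu] → [volewipo]
  (2) Vowel Epenthesis: no change — [volewipo]
  (3) Voicing Between Vowels: [volewipo] → [volewibo]
  (4) Medial Vowel Deletion: [volewibo] → [volewbo]
  (5) Geminate Reduction: no change — [volewbo]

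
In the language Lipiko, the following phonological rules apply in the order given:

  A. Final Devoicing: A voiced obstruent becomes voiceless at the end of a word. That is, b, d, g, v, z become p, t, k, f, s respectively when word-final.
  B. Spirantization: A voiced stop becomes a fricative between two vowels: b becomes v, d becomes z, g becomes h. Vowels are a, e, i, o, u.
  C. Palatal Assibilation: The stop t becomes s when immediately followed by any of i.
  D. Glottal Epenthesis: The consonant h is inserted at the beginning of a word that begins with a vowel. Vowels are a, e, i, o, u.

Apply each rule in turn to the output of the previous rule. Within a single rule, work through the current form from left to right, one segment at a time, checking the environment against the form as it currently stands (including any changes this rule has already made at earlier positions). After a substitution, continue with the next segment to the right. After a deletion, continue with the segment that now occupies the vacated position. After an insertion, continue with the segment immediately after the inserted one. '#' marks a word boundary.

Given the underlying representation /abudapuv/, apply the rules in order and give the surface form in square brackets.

[havuzapuf]

A Final Devoicing: [abudapuv] → [abudapuf]
B Spirantization: [abudapuf] → [avuzapuf]
C Palatal Assibilation: no change — [avuzapuf]
D Glottal Epenthesis: [avuzapuf] → [havuzapuf]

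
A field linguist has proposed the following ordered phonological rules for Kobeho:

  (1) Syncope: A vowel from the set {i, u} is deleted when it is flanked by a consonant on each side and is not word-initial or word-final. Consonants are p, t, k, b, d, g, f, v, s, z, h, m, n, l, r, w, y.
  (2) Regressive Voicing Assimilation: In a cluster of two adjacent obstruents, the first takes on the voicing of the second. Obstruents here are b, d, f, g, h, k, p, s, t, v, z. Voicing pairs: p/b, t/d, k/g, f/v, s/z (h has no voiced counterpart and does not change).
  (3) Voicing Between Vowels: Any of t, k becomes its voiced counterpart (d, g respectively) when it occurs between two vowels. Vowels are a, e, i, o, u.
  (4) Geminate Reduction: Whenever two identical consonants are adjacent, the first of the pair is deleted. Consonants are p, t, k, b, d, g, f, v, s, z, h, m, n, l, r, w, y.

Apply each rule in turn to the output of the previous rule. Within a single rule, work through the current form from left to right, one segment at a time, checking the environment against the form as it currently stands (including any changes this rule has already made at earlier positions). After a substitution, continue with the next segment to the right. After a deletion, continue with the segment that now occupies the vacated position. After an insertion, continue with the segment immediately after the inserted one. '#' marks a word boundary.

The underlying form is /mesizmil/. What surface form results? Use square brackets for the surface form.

(1) Syncope: [mesizmil] → [meszml]
(2) Regressive Voicing Assimilation: [meszml] → [mezzml]
(3) Voicing Between Vowels: no change — [mezzml]
(4) Geminate Reduction: [mezzml] → [mezml]

[mezml]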